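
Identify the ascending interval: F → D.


Letter names: F → D spans 6 letter names → a 6th
Semitones: F → D = 9 half-steps
A 6th of 9 semitones is a major 6th
= major 6th


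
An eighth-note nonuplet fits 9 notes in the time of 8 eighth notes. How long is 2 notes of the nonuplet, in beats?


Reasoning:
Nonuplet: 9 notes occupy the space of 8 eighth notes
Space = 8 × 1/2 = 4 beats
Each nonuplet note = 4 / 9 = 4/9 beats
2 notes = 2 × 4/9 = 8/9
= 8/9 beats


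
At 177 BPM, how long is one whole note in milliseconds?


Solution.
One quarter-note beat = 60000 / BPM = 60000 / 177 ms
Whole note = 4 × quarter note
Duration = 4 × 60000 / 177 = 240000 / 177
= 1355.9 ms


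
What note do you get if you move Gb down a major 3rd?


Step by step:
major 3rd: 3 letter names, 4 semitones
Letter: G - 2 → E
Pitch: Gb - 4 semitones, spelled as an E → Ebb
= Ebb


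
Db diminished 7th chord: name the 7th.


Let's work it out.
Diminished 7th chord = root + minor 3rd + diminished 5th + diminished 7th
Seventh chords stack in thirds, so the letter names are D-F-A-C
Root: Db
Minor 3rd above Db: Fb
Diminished 5th above Db: Abb
Diminished 7th above Db: Cbb
The 7th = Cbb


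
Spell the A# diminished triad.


Diminished triad = root + minor 3rd (3 semitones) + diminished 5th (6 semitones)
A triad on A# stacks thirds, so the chord tones use letter names A-C-E
Root: A#
Minor 3rd above A#: C#
Diminished 5th above A#: E
Chord = A# C# E


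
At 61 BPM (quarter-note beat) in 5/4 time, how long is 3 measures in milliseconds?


Working:
Quarter-note beat duration = 60000 / 61 ms
Beats per measure (5/4) = 5
One measure = 5 × 60000 / 61 = 300000 / 61 ms
3 measures = 3 × 300000 / 61 = 900000 / 61
= 14754.1 ms


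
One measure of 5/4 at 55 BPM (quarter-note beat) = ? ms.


Step by step:
Quarter-note beat duration = 60000 / 55 ms
Beats per measure (5/4) = 5
One measure = 5 × 60000 / 55 = 300000 / 55 ms
= 5454.5 ms


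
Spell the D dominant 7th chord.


Solution.
Dominant 7th chord = root + major 3rd + perfect 5th + minor 7th
Seventh chords stack in thirds, so the letter names are D-F-A-C
Root: D
Major 3rd above D: F#
Perfect 5th above D: A
Minor 7th above D: C
Chord = D F# A C


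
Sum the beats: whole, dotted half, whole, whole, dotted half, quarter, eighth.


Working:
Beat values:
  whole = 4 beats
  dotted half = 3 beats
  whole = 4 beats
  whole = 4 beats
  dotted half = 3 beats
  quarter = 1 beat
  eighth = 0.5 beats
Sum = 4 + 3 + 4 + 4 + 3 + 1 + 0.5
= 19.5 beats


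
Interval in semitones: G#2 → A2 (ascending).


Solution.
Absolute semitone position = octave×12 + chromatic position
G#2: 2×12 + 8 = 32
A2: 2×12 + 9 = 33
Difference = 33 - 32 = 1
= 1 semitone


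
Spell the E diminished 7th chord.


Let's work it out.
Diminished 7th chord = root + minor 3rd + diminished 5th + diminished 7th
Seventh chords stack in thirds, so the letter names are E-G-B-D
Root: E
Minor 3rd above E: G
Diminished 5th above E: Bb
Diminished 7th above E: Db
Chord = E G Bb Db


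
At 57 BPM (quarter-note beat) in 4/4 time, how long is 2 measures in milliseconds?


Let's work it out.
Quarter-note beat duration = 60000 / 57 ms
Beats per measure (4/4) = 4
One measure = 4 × 60000 / 57 = 240000 / 57 ms
2 measures = 2 × 240000 / 57 = 480000 / 57
= 8421.1 ms


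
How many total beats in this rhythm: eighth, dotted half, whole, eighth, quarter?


Reasoning:
Beat values:
  eighth = 0.5 beats
  dotted half = 3 beats
  whole = 4 beats
  eighth = 0.5 beats
  quarter = 1 beat
Sum = 0.5 + 3 + 4 + 0.5 + 1
= 9 beats


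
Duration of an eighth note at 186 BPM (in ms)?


Reasoning:
One quarter-note beat = 60000 / BPM = 60000 / 186 ms
Eighth note = 1/2 × quarter note
Duration = 1/2 × 60000 / 186 = 30000 / 186
= 161.3 ms


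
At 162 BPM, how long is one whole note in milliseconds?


Working:
One quarter-note beat = 60000 / BPM = 60000 / 162 ms
Whole note = 4 × quarter note
Duration = 4 × 60000 / 162 = 240000 / 162
= 1481.5 ms


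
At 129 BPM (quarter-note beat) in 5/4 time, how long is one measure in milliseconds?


Let's work it out.
Quarter-note beat duration = 60000 / 129 ms
Beats per measure (5/4) = 5
One measure = 5 × 60000 / 129 = 300000 / 129 ms
= 2325.6 ms


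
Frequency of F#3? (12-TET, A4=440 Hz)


Let's work it out.
f = 440 × 2^(n/12) where n = semitones from A4
F#3: -15 semitones from A4
f = 440 × 2^(-15/12)
f = 185.00 Hz


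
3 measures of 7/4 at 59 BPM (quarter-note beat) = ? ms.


Working:
Quarter-note beat duration = 60000 / 59 ms
Beats per measure (7/4) = 7
One measure = 7 × 60000 / 59 = 420000 / 59 ms
3 measures = 3 × 420000 / 59 = 1260000 / 59
= 21355.9 ms


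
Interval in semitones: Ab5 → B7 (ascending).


Let's work it out.
Absolute semitone position = octave×12 + chromatic position
Ab5: 5×12 + 8 = 68
B7: 7×12 + 11 = 95
Difference = 95 - 68 = 27
= 27 semitones


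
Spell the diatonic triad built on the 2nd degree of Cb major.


Cb major scale: Cb Db Eb Fb Gb Ab Bb
Diatonic triad on degree 2 stacks scale notes 2, 4, 6: Db Fb Ab
Db→Fb = 3 semitones; Db→Ab = 7 semitones → minor triad
= Db Fb Ab (minor)


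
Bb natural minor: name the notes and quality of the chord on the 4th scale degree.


Solution.
Bb natural minor scale: Bb C Db Eb F Gb Ab
Diatonic triad on degree 4 stacks scale notes 4, 6, 1: Eb Gb Bb
Eb→Gb = 3 semitones; Eb→Bb = 7 semitones → minor triad
= Eb Gb Bb (minor)


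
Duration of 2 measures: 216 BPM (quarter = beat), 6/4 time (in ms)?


Quarter-note beat duration = 60000 / 216 ms
Beats per measure (6/4) = 6
One measure = 6 × 60000 / 216 = 360000 / 216 ms
2 measures = 2 × 360000 / 216 = 720000 / 216
= 3333.3 ms


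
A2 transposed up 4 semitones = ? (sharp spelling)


Let's work it out.
A2: chromatic position 9 in octave 2 → absolute = 2×12 + 9 = 33
Transpose up 4: 33 + 4 = 37
37 = 3×12 + 1 → C# in octave 3
Result = C#3


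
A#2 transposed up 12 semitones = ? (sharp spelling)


Working:
A#2: chromatic position 10 in octave 2 → absolute = 2×12 + 10 = 34
Transpose up 12: 34 + 12 = 46
46 = 3×12 + 10 → A# in octave 3
Result = A#3


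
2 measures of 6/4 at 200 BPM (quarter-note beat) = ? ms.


Quarter-note beat duration = 60000 / 200 ms
Beats per measure (6/4) = 6
One measure = 6 × 60000 / 200 = 360000 / 200 ms
2 measures = 2 × 360000 / 200 = 720000 / 200
= 3600.0 ms


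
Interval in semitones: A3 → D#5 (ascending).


Solution.
Absolute semitone position = octave×12 + chromatic position
A3: 3×12 + 9 = 45
D#5: 5×12 + 3 = 63
Difference = 63 - 45 = 18
= 18 semitones


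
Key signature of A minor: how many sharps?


Sharp minor keys follow the circle of fifths: A(0), E(1), B(2), F#(3), C#(4), G#(5), D#(6), A#(7)
A minor has 0 sharps
= 0 sharps


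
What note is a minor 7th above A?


Working:
A 7th spans 7 letter names, so from A we land on G
A minor 7th = 10 semitones above A
Spell G at that pitch: G
= G


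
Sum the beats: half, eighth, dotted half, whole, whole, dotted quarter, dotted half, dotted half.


Beat values:
  half = 2 beats
  eighth = 0.5 beats
  dotted half = 3 beats
  whole = 4 beats
  whole = 4 beats
  dotted quarter = 1.5 beats
  dotted half = 3 beats
  dotted half = 3 beats
Sum = 2 + 0.5 + 3 + 4 + 4 + 1.5 + 3 + 3
= 21 beats


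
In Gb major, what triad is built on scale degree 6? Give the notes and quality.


Solution.
Gb major scale: Gb Ab Bb Cb Db Eb F
Diatonic triad on degree 6 stacks scale notes 6, 1, 3: Eb Gb Bb
Eb→Gb = 3 semitones; Eb→Bb = 7 semitones → minor triad
= Eb Gb Bb (minor)


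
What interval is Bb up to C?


Reasoning:
Letter names: B → C spans 2 letter names → a 2nd
Semitones: Bb → C = 2 half-steps
A 2nd of 2 semitones is a major 2nd
= major 2nd


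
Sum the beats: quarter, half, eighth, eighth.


Solution.
Beat values:
  quarter = 1 beat
  half = 2 beats
  eighth = 0.5 beats
  eighth = 0.5 beats
Sum = 1 + 2 + 0.5 + 0.5
= 4 beats


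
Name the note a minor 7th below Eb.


Let's work it out.
A 7th spans 7 letter names, so from E we land on F
A minor 7th = 10 semitones below Eb
Spell F at that pitch: F
= F


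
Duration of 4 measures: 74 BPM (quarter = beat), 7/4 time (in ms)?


Quarter-note beat duration = 60000 / 74 ms
Beats per measure (7/4) = 7
One measure = 7 × 60000 / 74 = 420000 / 74 ms
4 measures = 4 × 420000 / 74 = 1680000 / 74
= 22702.7 ms


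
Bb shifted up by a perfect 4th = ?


perfect 4th: 4 letter names, 5 semitones
Letter: B + 3 → E
Pitch: Bb + 5 semitones, spelled as an E → Eb
= Eb


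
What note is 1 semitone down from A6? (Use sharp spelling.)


Let's work it out.
A6: chromatic position 9 in octave 6 → absolute = 6×12 + 9 = 81
Transpose down 1: 81 - 1 = 80
80 = 6×12 + 8 → G# in octave 6
Result = G#6


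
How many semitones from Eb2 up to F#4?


Working:
Absolute semitone position = octave×12 + chromatic position
Eb2: 2×12 + 3 = 27
F#4: 4×12 + 6 = 54
Difference = 54 - 27 = 27
= 27 semitones


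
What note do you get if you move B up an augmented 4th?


Reasoning:
augmented 4th: 4 letter names, 6 semitones
Letter: B + 3 → E
Pitch: B + 6 semitones, spelled as an E → E#
= E#


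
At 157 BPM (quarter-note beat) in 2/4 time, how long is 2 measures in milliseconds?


Quarter-note beat duration = 60000 / 157 ms
Beats per measure (2/4) = 2
One measure = 2 × 60000 / 157 = 120000 / 157 ms
2 measures = 2 × 120000 / 157 = 240000 / 157
= 1528.7 ms


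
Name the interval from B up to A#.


Solution.
Letter names: B → A spans 7 letter names → a 7th
Semitones: B → A# = 11 half-steps
A 7th of 11 semitones is a major 7th
= major 7th


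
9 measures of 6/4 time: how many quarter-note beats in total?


Let's work it out.
Time signature 6/4: the bottom number 4 means the quarter note gets one count
The top number 6 means 6 quarter-note beats per measure
Total = 6 × 9 measures
= 54 quarter-note beats


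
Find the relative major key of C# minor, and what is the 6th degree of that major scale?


Let's work it out.
The relative major shares the key signature and is a minor 3rd above the minor tonic
A minor 3rd above C# is E
→ relative major of C# minor is E major
E major scale: E F# G# A B C# D#
= E major; 6th degree = C#


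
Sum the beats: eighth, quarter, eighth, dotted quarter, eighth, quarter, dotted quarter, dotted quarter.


Beat values:
  eighth = 0.5 beats
  quarter = 1 beat
  eighth = 0.5 beats
  dotted quarter = 1.5 beats
  eighth = 0.5 beats
  quarter = 1 beat
  dotted quarter = 1.5 beats
  dotted quarter = 1.5 beats
Sum = 0.5 + 1 + 0.5 + 1.5 + 0.5 + 1 + 1.5 + 1.5
= 8 beats


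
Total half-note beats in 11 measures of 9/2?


Time signature 9/2: the bottom number 2 means the half note gets one count
The top number 9 means 9 half-note beats per measure
Total = 9 × 11 measures
= 99 half-note beats


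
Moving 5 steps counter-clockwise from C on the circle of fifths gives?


Working:
Each counter-clockwise step moves down a perfect 5th (= up a perfect 4th)
From C: C → F → Bb → Eb → Ab → Db
= Db


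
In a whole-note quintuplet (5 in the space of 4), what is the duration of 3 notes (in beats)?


Quintuplet: 5 notes occupy the space of 4 whole notes
Space = 4 × 4 = 16 beats
Each quintuplet note = 16 / 5 = 16/5 beats
3 notes = 3 × 16/5 = 48/5
= 48/5 beats


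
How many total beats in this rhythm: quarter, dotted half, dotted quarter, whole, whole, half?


Beat values:
  quarter = 1 beat
  dotted half = 3 beats
  dotted quarter = 1.5 beats
  whole = 4 beats
  whole = 4 beats
  half = 2 beats
Sum = 1 + 3 + 1.5 + 4 + 4 + 2
= 15.5 beats


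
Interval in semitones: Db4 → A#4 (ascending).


Absolute semitone position = octave×12 + chromatic position
Db4: 4×12 + 1 = 49
A#4: 4×12 + 10 = 58
Difference = 58 - 49 = 9
= 9 semitones


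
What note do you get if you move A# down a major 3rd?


major 3rd: 3 letter names, 4 semitones
Letter: A - 2 → F
Pitch: A# - 4 semitones, spelled as an F → F#
= F#


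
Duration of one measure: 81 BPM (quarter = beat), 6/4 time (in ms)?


Reasoning:
Quarter-note beat duration = 60000 / 81 ms
Beats per measure (6/4) = 6
One measure = 6 × 60000 / 81 = 360000 / 81 ms
= 4444.4 ms


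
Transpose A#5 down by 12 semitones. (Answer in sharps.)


A#5: chromatic position 10 in octave 5 → absolute = 5×12 + 10 = 70
Transpose down 12: 70 - 12 = 58
58 = 4×12 + 10 → A# in octave 4
Result = A#4


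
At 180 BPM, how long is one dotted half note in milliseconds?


Step by step:
One quarter-note beat = 60000 / BPM = 60000 / 180 ms
Dotted half note = 3 × quarter note
Duration = 3 × 60000 / 180 = 180000 / 180
= 1000.0 ms


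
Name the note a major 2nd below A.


A 2nd spans 2 letter names, so from A we land on G
A major 2nd = 2 semitones below A
Spell G at that pitch: G
= G


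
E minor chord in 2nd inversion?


Reasoning:
Root position: E G B
2nd inversion: move root and 3rd up an octave
Bass note: B
Notes (bottom to top) = B E G


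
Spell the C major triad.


Reasoning:
Major triad = root + major 3rd (4 semitones) + perfect 5th (7 semitones)
A triad on C stacks thirds, so the chord tones use letter names C-E-G
Root: C
Major 3rd above C: E
Perfect 5th above C: G
Chord = C E G


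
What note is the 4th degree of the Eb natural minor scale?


Let's work it out.
Natural minor scale pattern: W-H-W-W-H-W-W (2-1-2-2-1-2-2 semitones)
Starting from Eb:
  Eb + 2 semitones → F
  F + 1 semitone → Gb
  Gb + 2 semitones → Ab
  Ab + 2 semitones → Bb
  Bb + 1 semitone → Cb
  Cb + 2 semitones → Db
  Db + 2 semitones → Eb
Scale: Eb F Gb Ab Bb Cb Db
Degree 4 = Ab


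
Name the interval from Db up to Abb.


Let's work it out.
Letter names: D → A spans 5 letter names → a 5th
Semitones: Db → Abb = 6 half-steps
A 5th of 6 semitones is a diminished 5th
= diminished 5th


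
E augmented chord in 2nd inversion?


Root position: E G# B#
2nd inversion: move root and 3rd up an octave
Bass note: B#
Notes (bottom to top) = B# E G#


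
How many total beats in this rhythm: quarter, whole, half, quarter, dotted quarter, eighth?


Let's work it out.
Beat values:
  quarter = 1 beat
  whole = 4 beats
  half = 2 beats
  quarter = 1 beat
  dotted quarter = 1.5 beats
  eighth = 0.5 beats
Sum = 1 + 4 + 2 + 1 + 1.5 + 0.5
= 10 beats


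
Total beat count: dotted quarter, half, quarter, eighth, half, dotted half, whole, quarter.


Beat values:
  dotted quarter = 1.5 beats
  half = 2 beats
  quarter = 1 beat
  eighth = 0.5 beats
  half = 2 beats
  dotted half = 3 beats
  whole = 4 beats
  quarter = 1 beat
Sum = 1.5 + 2 + 1 + 0.5 + 2 + 3 + 4 + 1
= 15 beats


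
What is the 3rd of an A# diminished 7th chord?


Working:
Diminished 7th chord = root + minor 3rd + diminished 5th + diminished 7th
Seventh chords stack in thirds, so the letter names are A-C-E-G
Root: A#
Minor 3rd above A#: C#
Diminished 5th above A#: E
Diminished 7th above A#: G
The 3rd = C#


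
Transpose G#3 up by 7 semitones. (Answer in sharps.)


Let's work it out.
G#3: chromatic position 8 in octave 3 → absolute = 3×12 + 8 = 44
Transpose up 7: 44 + 7 = 51
51 = 4×12 + 3 → D# in octave 4
Result = D#4


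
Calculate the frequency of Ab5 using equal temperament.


f = 440 × 2^(n/12) where n = semitones from A4
Ab5: 11 semitones from A4
f = 440 × 2^(11/12)
f = 830.61 Hz


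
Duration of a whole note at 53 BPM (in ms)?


Solution.
One quarter-note beat = 60000 / BPM = 60000 / 53 ms
Whole note = 4 × quarter note
Duration = 4 × 60000 / 53 = 240000 / 53
= 4528.3 ms


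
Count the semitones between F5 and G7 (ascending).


Reasoning:
Absolute semitone position = octave×12 + chromatic position
F5: 5×12 + 5 = 65
G7: 7×12 + 7 = 91
Difference = 91 - 65 = 26
= 26 semitones


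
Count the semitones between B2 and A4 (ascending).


Absolute semitone position = octave×12 + chromatic position
B2: 2×12 + 11 = 35
A4: 4×12 + 9 = 57
Difference = 57 - 35 = 22
= 22 semitones


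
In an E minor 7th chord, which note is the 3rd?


Solution.
Minor 7th chord = root + minor 3rd + perfect 5th + minor 7th
Seventh chords stack in thirds, so the letter names are E-G-B-D
Root: E
Minor 3rd above E: G
Perfect 5th above E: B
Minor 7th above E: D
The 3rd = G


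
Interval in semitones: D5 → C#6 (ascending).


Absolute semitone position = octave×12 + chromatic position
D5: 5×12 + 2 = 62
C#6: 6×12 + 1 = 73
Difference = 73 - 62 = 11
= 11 semitones


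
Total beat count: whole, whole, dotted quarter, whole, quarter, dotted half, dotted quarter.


Step by step:
Beat values:
  whole = 4 beats
  whole = 4 beats
  dotted quarter = 1.5 beats
  whole = 4 beats
  quarter = 1 beat
  dotted half = 3 beats
  dotted quarter = 1.5 beats
Sum = 4 + 4 + 1.5 + 4 + 1 + 3 + 1.5
= 19 beats


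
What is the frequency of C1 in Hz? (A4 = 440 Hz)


Let's work it out.
f = 440 × 2^(n/12) where n = semitones from A4
C1: -45 semitones from A4
f = 440 × 2^(-45/12)
f = 32.70 Hz


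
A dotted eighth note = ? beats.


Solution.
Base eighth note = 1/2 beats
Dot 1 adds half the previous value: +1/4
One dotted eighth = 1/2 + 1/4 = 3/4
= 3/4 beats


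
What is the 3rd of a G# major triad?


Let's work it out.
Major triad = root + major 3rd (4 semitones) + perfect 5th (7 semitones)
A triad on G# stacks thirds, so the chord tones use letter names G-B-D
Root: G#
Major 3rd above G#: B#
Perfect 5th above G#: D#
The 3rd = B#


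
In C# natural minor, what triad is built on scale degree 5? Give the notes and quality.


Step by step:
C# natural minor scale: C# D# E F# G# A B
Diatonic triad on degree 5 stacks scale notes 5, 7, 2: G# B D#
G#→B = 3 semitones; G#→D# = 7 semitones → minor triad
= G# B D# (minor)


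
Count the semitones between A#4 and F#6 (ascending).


Step by step:
Absolute semitone position = octave×12 + chromatic position
A#4: 4×12 + 10 = 58
F#6: 6×12 + 6 = 78
Difference = 78 - 58 = 20
= 20 semitones


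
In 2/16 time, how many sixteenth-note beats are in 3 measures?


Reasoning:
Time signature 2/16: the bottom number 16 means the sixteenth note gets one count
The top number 2 means 2 sixteenth-note beats per measure
Total = 2 × 3 measures
= 6 sixteenth-note beats


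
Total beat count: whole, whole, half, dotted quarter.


Let's work it out.
Beat values:
  whole = 4 beats
  whole = 4 beats
  half = 2 beats
  dotted quarter = 1.5 beats
Sum = 4 + 4 + 2 + 1.5
= 11.5 beats


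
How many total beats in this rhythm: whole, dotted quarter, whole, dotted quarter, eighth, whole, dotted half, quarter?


Reasoning:
Beat values:
  whole = 4 beats
  dotted quarter = 1.5 beats
  whole = 4 beats
  dotted quarter = 1.5 beats
  eighth = 0.5 beats
  whole = 4 beats
  dotted half = 3 beats
  quarter = 1 beat
Sum = 4 + 1.5 + 4 + 1.5 + 0.5 + 4 + 3 + 1
= 19.5 beats


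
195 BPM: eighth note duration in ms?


Solution.
One quarter-note beat = 60000 / BPM = 60000 / 195 ms
Eighth note = 1/2 × quarter note
Duration = 1/2 × 60000 / 195 = 30000 / 195
= 153.8 ms


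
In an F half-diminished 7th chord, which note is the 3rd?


Reasoning:
Half-diminished 7th chord = root + minor 3rd + diminished 5th + minor 7th
Seventh chords stack in thirds, so the letter names are F-A-C-E
Root: F
Minor 3rd above F: Ab
Diminished 5th above F: Cb
Minor 7th above F: Eb
The 3rd = Ab


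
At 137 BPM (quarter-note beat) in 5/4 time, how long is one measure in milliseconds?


Quarter-note beat duration = 60000 / 137 ms
Beats per measure (5/4) = 5
One measure = 5 × 60000 / 137 = 300000 / 137 ms
= 2189.8 ms


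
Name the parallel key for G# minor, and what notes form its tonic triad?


Parallel keys share the same tonic but differ in mode
G# minor → parallel is G# major
Tonic triad of G# major = G# B# D#
= G# major; triad = G# B# D#


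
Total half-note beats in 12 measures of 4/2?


Working:
Time signature 4/2: the bottom number 2 means the half note gets one count
The top number 4 means 4 half-note beats per measure
Total = 4 × 12 measures
= 48 half-note beats


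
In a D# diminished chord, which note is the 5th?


Step by step:
Diminished triad = root + minor 3rd (3 semitones) + diminished 5th (6 semitones)
A triad on D# stacks thirds, so the chord tones use letter names D-F-A
Root: D#
Minor 3rd above D#: F#
Diminished 5th above D#: A
The 5th = A


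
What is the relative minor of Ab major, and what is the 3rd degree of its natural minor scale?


The relative minor shares the major's key signature and starts on its 6th degree
6th degree = a major 6th above the tonic; a major 6th above Ab is F
→ relative minor of Ab major is F minor
F natural minor scale: F G Ab Bb C Db Eb
= F minor; 3rd degree = Ab


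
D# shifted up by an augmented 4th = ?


Let's work it out.
augmented 4th: 4 letter names, 6 semitones
Letter: D + 3 → G
Pitch: D# + 6 semitones, spelled as a G → G##
= G##


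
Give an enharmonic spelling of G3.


Solution.
Enharmonic notes sound the same pitch but are spelled with different letter names
G and Abb name the same pitch class
= Abb3


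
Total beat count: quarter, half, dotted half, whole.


Solution.
Beat values:
  quarter = 1 beat
  half = 2 beats
  dotted half = 3 beats
  whole = 4 beats
Sum = 1 + 2 + 3 + 4
= 10 beats


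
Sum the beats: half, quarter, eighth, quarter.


Beat values:
  half = 2 beats
  quarter = 1 beat
  eighth = 0.5 beats
  quarter = 1 beat
Sum = 2 + 1 + 0.5 + 1
= 4.5 beats


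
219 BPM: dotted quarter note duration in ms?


Step by step:
One quarter-note beat = 60000 / BPM = 60000 / 219 ms
Dotted quarter note = 3/2 × quarter note
Duration = 3/2 × 60000 / 219 = 90000 / 219
= 411.0 ms


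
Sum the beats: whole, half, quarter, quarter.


Beat values:
  whole = 4 beats
  half = 2 beats
  quarter = 1 beat
  quarter = 1 beat
Sum = 4 + 2 + 1 + 1
= 8 beats


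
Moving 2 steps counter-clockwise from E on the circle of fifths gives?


Step by step:
Each counter-clockwise step moves down a perfect 5th (= up a perfect 4th)
From E: E → A → D
= D


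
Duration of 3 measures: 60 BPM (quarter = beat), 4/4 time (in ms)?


Step by step:
Quarter-note beat duration = 60000 / 60 ms
Beats per measure (4/4) = 4
One measure = 4 × 60000 / 60 = 240000 / 60 ms
3 measures = 3 × 240000 / 60 = 720000 / 60
= 12000.0 ms


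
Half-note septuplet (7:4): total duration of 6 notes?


Let's work it out.
Septuplet: 7 notes occupy the space of 4 half notes
Space = 4 × 2 = 8 beats
Each septuplet note = 8 / 7 = 8/7 beats
6 notes = 6 × 8/7 = 48/7
= 48/7 beats


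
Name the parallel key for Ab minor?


Step by step:
Parallel keys share the same tonic but differ in mode
Ab minor → parallel is Ab major
= Ab major


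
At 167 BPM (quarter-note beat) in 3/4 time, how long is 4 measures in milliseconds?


Step by step:
Quarter-note beat duration = 60000 / 167 ms
Beats per measure (3/4) = 3
One measure = 3 × 60000 / 167 = 180000 / 167 ms
4 measures = 4 × 180000 / 167 = 720000 / 167
= 4311.4 ms


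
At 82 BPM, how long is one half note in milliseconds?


Working:
One quarter-note beat = 60000 / BPM = 60000 / 82 ms
Half note = 2 × quarter note
Duration = 2 × 60000 / 82 = 120000 / 82
= 1463.4 ms


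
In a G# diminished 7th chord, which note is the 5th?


Let's work it out.
Diminished 7th chord = root + minor 3rd + diminished 5th + diminished 7th
Seventh chords stack in thirds, so the letter names are G-B-D-F
Root: G#
Minor 3rd above G#: B
Diminished 5th above G#: D
Diminished 7th above G#: F
The 5th = D


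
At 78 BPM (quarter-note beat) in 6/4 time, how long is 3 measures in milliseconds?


Step by step:
Quarter-note beat duration = 60000 / 78 ms
Beats per measure (6/4) = 6
One measure = 6 × 60000 / 78 = 360000 / 78 ms
3 measures = 3 × 360000 / 78 = 1080000 / 78
= 13846.2 ms


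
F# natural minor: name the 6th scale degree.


Solution.
Natural minor scale pattern: W-H-W-W-H-W-W (2-1-2-2-1-2-2 semitones)
Starting from F#:
  F# + 2 semitones → G#
  G# + 1 semitone → A
  A + 2 semitones → B
  B + 2 semitones → C#
  C# + 1 semitone → D
  D + 2 semitones → E
  E + 2 semitones → F#
Scale: F# G# A B C# D E
Degree 6 = D


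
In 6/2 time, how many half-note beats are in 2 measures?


Working:
Time signature 6/2: the bottom number 2 means the half note gets one count
The top number 6 means 6 half-note beats per measure
Total = 6 × 2 measures
= 12 half-note beats


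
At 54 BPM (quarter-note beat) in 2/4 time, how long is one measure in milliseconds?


Step by step:
Quarter-note beat duration = 60000 / 54 ms
Beats per measure (2/4) = 2
One measure = 2 × 60000 / 54 = 120000 / 54 ms
= 2222.2 ms


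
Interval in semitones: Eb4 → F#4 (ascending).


Working:
Absolute semitone position = octave×12 + chromatic position
Eb4: 4×12 + 3 = 51
F#4: 4×12 + 6 = 54
Difference = 54 - 51 = 3
= 3 semitones


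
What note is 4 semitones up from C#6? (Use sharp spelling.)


C#6: chromatic position 1 in octave 6 → absolute = 6×12 + 1 = 73
Transpose up 4: 73 + 4 = 77
77 = 6×12 + 5 → F in octave 6
Result = F6


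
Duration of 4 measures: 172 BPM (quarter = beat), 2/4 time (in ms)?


Reasoning:
Quarter-note beat duration = 60000 / 172 ms
Beats per measure (2/4) = 2
One measure = 2 × 60000 / 172 = 120000 / 172 ms
4 measures = 4 × 120000 / 172 = 480000 / 172
= 2790.7 ms


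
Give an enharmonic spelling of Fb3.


Working:
Enharmonic notes sound the same pitch but are spelled with different letter names
Fb and E name the same pitch class
= E3


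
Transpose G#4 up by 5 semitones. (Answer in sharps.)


Let's work it out.
G#4: chromatic position 8 in octave 4 → absolute = 4×12 + 8 = 56
Transpose up 5: 56 + 5 = 61
61 = 5×12 + 1 → C# in octave 5
Result = C#5


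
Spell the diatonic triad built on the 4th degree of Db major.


Reasoning:
Db major scale: Db Eb F Gb Ab Bb C
Diatonic triad on degree 4 stacks scale notes 4, 6, 1: Gb Bb Db
Gb→Bb = 4 semitones; Gb→Db = 7 semitones → major triad
= Gb Bb Db (major)


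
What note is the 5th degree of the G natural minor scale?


Solution.
Natural minor scale pattern: W-H-W-W-H-W-W (2-1-2-2-1-2-2 semitones)
Starting from G:
  G + 2 semitones → A
  A + 1 semitone → Bb
  Bb + 2 semitones → C
  C + 2 semitones → D
  D + 1 semitone → Eb
  Eb + 2 semitones → F
  F + 2 semitones → G
Scale: G A Bb C D Eb F
Degree 5 = D


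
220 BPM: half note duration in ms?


One quarter-note beat = 60000 / BPM = 60000 / 220 ms
Half note = 2 × quarter note
Duration = 2 × 60000 / 220 = 120000 / 220
= 545.5 ms


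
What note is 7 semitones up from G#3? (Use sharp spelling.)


Solution.
G#3: chromatic position 8 in octave 3 → absolute = 3×12 + 8 = 44
Transpose up 7: 44 + 7 = 51
51 = 4×12 + 3 → D# in octave 4
Result = D#4


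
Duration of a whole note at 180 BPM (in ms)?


Working:
One quarter-note beat = 60000 / BPM = 60000 / 180 ms
Whole note = 4 × quarter note
Duration = 4 × 60000 / 180 = 240000 / 180
= 1333.3 ms


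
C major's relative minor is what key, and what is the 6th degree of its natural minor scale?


The relative minor shares the major's key signature and starts on its 6th degree
6th degree = a major 6th above the tonic; a major 6th above C is A
→ relative minor of C major is A minor
A natural minor scale: A B C D E F G
= A minor; 6th degree = F


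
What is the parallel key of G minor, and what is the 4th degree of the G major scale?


Working:
Parallel keys share the same tonic but differ in mode
G minor → parallel is G major
G major scale: G A B C D E F#
= G major; 4th degree = C


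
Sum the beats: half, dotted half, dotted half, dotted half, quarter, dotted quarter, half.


Let's work it out.
Beat values:
  half = 2 beats
  dotted half = 3 beats
  dotted half = 3 beats
  dotted half = 3 beats
  quarter = 1 beat
  dotted quarter = 1.5 beats
  half = 2 beats
Sum = 2 + 3 + 3 + 3 + 1 + 1.5 + 2
= 15.5 beats


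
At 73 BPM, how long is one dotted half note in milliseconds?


One quarter-note beat = 60000 / BPM = 60000 / 73 ms
Dotted half note = 3 × quarter note
Duration = 3 × 60000 / 73 = 180000 / 73
= 2465.8 ms


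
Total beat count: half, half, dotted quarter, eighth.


Beat values:
  half = 2 beats
  half = 2 beats
  dotted quarter = 1.5 beats
  eighth = 0.5 beats
Sum = 2 + 2 + 1.5 + 0.5
= 6 beats


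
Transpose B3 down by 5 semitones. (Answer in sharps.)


Let's work it out.
B3: chromatic position 11 in octave 3 → absolute = 3×12 + 11 = 47
Transpose down 5: 47 - 5 = 42
42 = 3×12 + 6 → F# in octave 3
Result = F#3


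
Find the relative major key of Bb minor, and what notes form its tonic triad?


Step by step:
The relative major shares the key signature and is a minor 3rd above the minor tonic
A minor 3rd above Bb is Db
→ relative major of Bb minor is Db major
Tonic triad of Db major = root + major 3rd + perfect 5th = Db F Ab
= Db major; triad = Db F Ab


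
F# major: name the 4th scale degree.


Solution.
Major scale pattern: W-W-H-W-W-W-H (2-2-1-2-2-2-1 semitones)
Starting from F#:
  F# + 2 semitones → G#
  G# + 2 semitones → A#
  A# + 1 semitone → B
  B + 2 semitones → C#
  C# + 2 semitones → D#
  D# + 2 semitones → E#
  E# + 1 semitone → F#
Scale: F# G# A# B C# D# E#
Degree 4 = B


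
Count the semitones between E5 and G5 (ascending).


Absolute semitone position = octave×12 + chromatic position
E5: 5×12 + 4 = 64
G5: 5×12 + 7 = 67
Difference = 67 - 64 = 3
= 3 semitones


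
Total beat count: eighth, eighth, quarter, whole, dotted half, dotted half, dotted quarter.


Beat values:
  eighth = 0.5 beats
  eighth = 0.5 beats
  quarter = 1 beat
  whole = 4 beats
  dotted half = 3 beats
  dotted half = 3 beats
  dotted quarter = 1.5 beats
Sum = 0.5 + 0.5 + 1 + 4 + 3 + 3 + 1.5
= 13.5 beats


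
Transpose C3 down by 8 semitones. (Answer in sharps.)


Working:
C3: chromatic position 0 in octave 3 → absolute = 3×12 + 0 = 36
Transpose down 8: 36 - 8 = 28
28 = 2×12 + 4 → E in octave 2
Result = E2


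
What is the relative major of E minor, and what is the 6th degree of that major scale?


Working:
The relative major shares the key signature and is a minor 3rd above the minor tonic
A minor 3rd above E is G
→ relative major of E minor is G major
G major scale: G A B C D E F#
= G major; 6th degree = E


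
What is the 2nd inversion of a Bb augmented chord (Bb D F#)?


Root position: Bb D F#
2nd inversion: move root and 3rd up an octave
Bass note: F#
Notes (bottom to top) = F# Bb D


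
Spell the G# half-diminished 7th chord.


Reasoning:
Half-diminished 7th chord = root + minor 3rd + diminished 5th + minor 7th
Seventh chords stack in thirds, so the letter names are G-B-D-F
Root: G#
Minor 3rd above G#: B
Diminished 5th above G#: D
Minor 7th above G#: F#
Chord = G# B D F#


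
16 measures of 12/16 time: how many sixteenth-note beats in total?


Solution.
Time signature 12/16: the bottom number 16 means the sixteenth note gets one count
The top number 12 means 12 sixteenth-note beats per measure
Total = 12 × 16 measures
= 192 sixteenth-note beats


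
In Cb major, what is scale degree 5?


Major scale pattern: W-W-H-W-W-W-H (2-2-1-2-2-2-1 semitones)
Starting from Cb:
  Cb + 2 semitones → Db
  Db + 2 semitones → Eb
  Eb + 1 semitone → Fb
  Fb + 2 semitones → Gb
  Gb + 2 semitones → Ab
  Ab + 2 semitones → Bb
  Bb + 1 semitone → Cb
Scale: Cb Db Eb Fb Gb Ab Bb
Degree 5 = Gb


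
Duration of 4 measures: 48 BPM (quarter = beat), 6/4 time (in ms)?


Working:
Quarter-note beat duration = 60000 / 48 ms
Beats per measure (6/4) = 6
One measure = 6 × 60000 / 48 = 360000 / 48 ms
4 measures = 4 × 360000 / 48 = 1440000 / 48
= 30000.0 ms


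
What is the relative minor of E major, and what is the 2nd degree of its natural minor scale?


Let's work it out.
The relative minor shares the major's key signature and starts on its 6th degree
6th degree = a major 6th above the tonic; a major 6th above E is C#
→ relative minor of E major is C# minor
C# natural minor scale: C# D# E F# G# A B
= C# minor; 2nd degree = D#


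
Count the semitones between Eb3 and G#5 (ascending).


Let's work it out.
Absolute semitone position = octave×12 + chromatic position
Eb3: 3×12 + 3 = 39
G#5: 5×12 + 8 = 68
Difference = 68 - 39 = 29
= 29 semitones


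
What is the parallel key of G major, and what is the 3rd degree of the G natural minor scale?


Step by step:
Parallel keys share the same tonic but differ in mode
G major → parallel is G minor
G natural minor scale: G A Bb C D Eb F
= G minor; 3rd degree = Bb


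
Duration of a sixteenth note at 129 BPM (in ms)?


Solution.
One quarter-note beat = 60000 / BPM = 60000 / 129 ms
Sixteenth note = 1/4 × quarter note
Duration = 1/4 × 60000 / 129 = 15000 / 129
= 116.3 ms


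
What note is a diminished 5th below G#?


A 5th spans 5 letter names, so from G we land on C
A diminished 5th = 6 semitones below G#
Spell C at that pitch: C##
= C##


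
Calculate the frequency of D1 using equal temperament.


Let's work it out.
f = 440 × 2^(n/12) where n = semitones from A4
D1: -43 semitones from A4
f = 440 × 2^(-43/12)
f = 36.71 Hz


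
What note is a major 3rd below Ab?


Let's work it out.
A 3rd spans 3 letter names, so from A we land on F
A major 3rd = 4 semitones below Ab
Spell F at that pitch: Fb
= Fb


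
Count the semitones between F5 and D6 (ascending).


Solution.
Absolute semitone position = octave×12 + chromatic position
F5: 5×12 + 5 = 65
D6: 6×12 + 2 = 74
Difference = 74 - 65 = 9
= 9 semitones


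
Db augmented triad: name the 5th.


Let's work it out.
Augmented triad = root + major 3rd (4 semitones) + augmented 5th (8 semitones)
A triad on Db stacks thirds, so the chord tones use letter names D-F-A
Root: Db
Major 3rd above Db: F
Augmented 5th above Db: A
The 5th = A


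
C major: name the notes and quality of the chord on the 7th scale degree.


Let's work it out.
C major scale: C D E F G A B
Diatonic triad on degree 7 stacks scale notes 7, 2, 4: B D F
B→D = 3 semitones; B→F = 6 semitones → diminished triad
= B D F (diminished)


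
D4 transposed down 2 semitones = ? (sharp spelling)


D4: chromatic position 2 in octave 4 → absolute = 4×12 + 2 = 50
Transpose down 2: 50 - 2 = 48
48 = 4×12 + 0 → C in octave 4
Result = C4


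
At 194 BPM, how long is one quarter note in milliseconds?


Step by step:
One quarter-note beat = 60000 / BPM = 60000 / 194 ms
Duration = 60000 / 194
= 309.3 ms


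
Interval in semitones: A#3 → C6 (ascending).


Absolute semitone position = octave×12 + chromatic position
A#3: 3×12 + 10 = 46
C6: 6×12 + 0 = 72
Difference = 72 - 46 = 26
= 26 semitones


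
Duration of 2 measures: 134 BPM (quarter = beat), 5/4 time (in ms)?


Quarter-note beat duration = 60000 / 134 ms
Beats per measure (5/4) = 5
One measure = 5 × 60000 / 134 = 300000 / 134 ms
2 measures = 2 × 300000 / 134 = 600000 / 134
= 4477.6 ms


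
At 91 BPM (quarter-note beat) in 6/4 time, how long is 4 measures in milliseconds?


Quarter-note beat duration = 60000 / 91 ms
Beats per measure (6/4) = 6
One measure = 6 × 60000 / 91 = 360000 / 91 ms
4 measures = 4 × 360000 / 91 = 1440000 / 91
= 15824.2 ms


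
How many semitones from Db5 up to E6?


Step by step:
Absolute semitone position = octave×12 + chromatic position
Db5: 5×12 + 1 = 61
E6: 6×12 + 4 = 76
Difference = 76 - 61 = 15
= 15 semitones


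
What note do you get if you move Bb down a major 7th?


Let's work it out.
major 7th: 7 letter names, 11 semitones
Letter: B - 6 → C
Pitch: Bb - 11 semitones, spelled as a C → Cb
= Cb


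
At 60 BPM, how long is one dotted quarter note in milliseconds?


Let's work it out.
One quarter-note beat = 60000 / BPM = 60000 / 60 ms
Dotted quarter note = 3/2 × quarter note
Duration = 3/2 × 60000 / 60 = 90000 / 60
= 1500.0 ms


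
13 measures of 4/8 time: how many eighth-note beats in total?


Solution.
Time signature 4/8: the bottom number 8 means the eighth note gets one count
The top number 4 means 4 eighth-note beats per measure
Total = 4 × 13 measures
= 52 eighth-note beats


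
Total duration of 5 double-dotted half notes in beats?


Working:
Base half note = 2 beats
Dot 1 adds half the previous value: +1
Dot 2 adds half the previous value: +1/2
One double-dotted half = 2 + 1 + 1/2 = 7/2
5 of them = 5 × 7/2 = 35/2
= 35/2 beats


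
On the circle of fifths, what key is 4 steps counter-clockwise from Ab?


Each counter-clockwise step moves down a perfect 5th (= up a perfect 4th)
From Ab: Ab → Db → F#/Gb → B → E
= E


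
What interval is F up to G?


Solution.
Letter names: F → G spans 2 letter names → a 2nd
Semitones: F → G = 2 half-steps
A 2nd of 2 semitones is a major 2nd
= major 2nd


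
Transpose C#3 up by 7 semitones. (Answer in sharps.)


Let's work it out.
C#3: chromatic position 1 in octave 3 → absolute = 3×12 + 1 = 37
Transpose up 7: 37 + 7 = 44
44 = 3×12 + 8 → G# in octave 3
Result = G#3


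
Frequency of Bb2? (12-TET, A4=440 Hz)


Let's work it out.
f = 440 × 2^(n/12) where n = semitones from A4
Bb2: -23 semitones from A4
f = 440 × 2^(-23/12)
f = 116.54 Hz


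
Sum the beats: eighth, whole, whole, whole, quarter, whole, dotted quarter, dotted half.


Beat values:
  eighth = 0.5 beats
  whole = 4 beats
  whole = 4 beats
  whole = 4 beats
  quarter = 1 beat
  whole = 4 beats
  dotted quarter = 1.5 beats
  dotted half = 3 beats
Sum = 0.5 + 4 + 4 + 4 + 1 + 4 + 1.5 + 3
= 22 beats


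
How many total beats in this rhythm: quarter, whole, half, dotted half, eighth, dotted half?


Solution.
Beat values:
  quarter = 1 beat
  whole = 4 beats
  half = 2 beats
  dotted half = 3 beats
  eighth = 0.5 beats
  dotted half = 3 beats
Sum = 1 + 4 + 2 + 3 + 0.5 + 3
= 13.5 beats


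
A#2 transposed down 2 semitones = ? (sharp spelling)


Working:
A#2: chromatic position 10 in octave 2 → absolute = 2×12 + 10 = 34
Transpose down 2: 34 - 2 = 32
32 = 2×12 + 8 → G# in octave 2
Result = G#2


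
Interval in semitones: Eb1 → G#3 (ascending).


Solution.
Absolute semitone position = octave×12 + chromatic position
Eb1: 1×12 + 3 = 15
G#3: 3×12 + 8 = 44
Difference = 44 - 15 = 29
= 29 semitones


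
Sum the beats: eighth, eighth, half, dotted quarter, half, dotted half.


Working:
Beat values:
  eighth = 0.5 beats
  eighth = 0.5 beats
  half = 2 beats
  dotted quarter = 1.5 beats
  half = 2 beats
  dotted half = 3 beats
Sum = 0.5 + 0.5 + 2 + 1.5 + 2 + 3
= 9.5 beats


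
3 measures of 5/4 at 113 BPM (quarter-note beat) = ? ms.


Step by step:
Quarter-note beat duration = 60000 / 113 ms
Beats per measure (5/4) = 5
One measure = 5 × 60000 / 113 = 300000 / 113 ms
3 measures = 3 × 300000 / 113 = 900000 / 113
= 7964.6 ms


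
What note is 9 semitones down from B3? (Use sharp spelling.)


Let's work it out.
B3: chromatic position 11 in octave 3 → absolute = 3×12 + 11 = 47
Transpose down 9: 47 - 9 = 38
38 = 3×12 + 2 → D in octave 3
Result = D3


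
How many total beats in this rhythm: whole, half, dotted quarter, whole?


Working:
Beat values:
  whole = 4 beats
  half = 2 beats
  dotted quarter = 1.5 beats
  whole = 4 beats
Sum = 4 + 2 + 1.5 + 4
= 11.5 beats


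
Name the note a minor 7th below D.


A 7th spans 7 letter names, so from D we land on E
A minor 7th = 10 semitones below D
Spell E at that pitch: E
= E


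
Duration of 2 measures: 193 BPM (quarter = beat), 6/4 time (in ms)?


Solution.
Quarter-note beat duration = 60000 / 193 ms
Beats per measure (6/4) = 6
One measure = 6 × 60000 / 193 = 360000 / 193 ms
2 measures = 2 × 360000 / 193 = 720000 / 193
= 3730.6 ms
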